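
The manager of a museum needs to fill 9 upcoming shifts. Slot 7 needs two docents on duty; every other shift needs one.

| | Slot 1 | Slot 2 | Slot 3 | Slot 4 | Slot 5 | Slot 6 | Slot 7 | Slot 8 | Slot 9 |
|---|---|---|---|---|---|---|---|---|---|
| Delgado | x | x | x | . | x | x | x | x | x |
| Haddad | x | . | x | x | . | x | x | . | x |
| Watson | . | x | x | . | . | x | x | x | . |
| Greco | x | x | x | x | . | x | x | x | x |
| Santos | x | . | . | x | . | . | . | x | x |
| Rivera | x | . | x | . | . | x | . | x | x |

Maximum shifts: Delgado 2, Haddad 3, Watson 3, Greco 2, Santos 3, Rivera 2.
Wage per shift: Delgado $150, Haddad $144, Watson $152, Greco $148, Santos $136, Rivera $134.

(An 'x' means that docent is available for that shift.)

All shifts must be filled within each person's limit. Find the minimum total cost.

$1410

Slot 5 can only be covered by Delgado, so that assignment is forced.
Picking the cheapest available docent for each shift independently would cost $1396, but that ignores the shift limits.
An optimal schedule: Slot 1→Rivera, Slot 2→Greco, Slot 3→Rivera, Slot 4→Santos, Slot 5→Delgado, Slot 6→Haddad, Slot 7→Haddad+Greco, Slot 8→Santos, Slot 9→Santos.
Total: 134 + 148 + 134 + 136 + 150 + 144 + 144 + 148 + 136 + 136 = $1410.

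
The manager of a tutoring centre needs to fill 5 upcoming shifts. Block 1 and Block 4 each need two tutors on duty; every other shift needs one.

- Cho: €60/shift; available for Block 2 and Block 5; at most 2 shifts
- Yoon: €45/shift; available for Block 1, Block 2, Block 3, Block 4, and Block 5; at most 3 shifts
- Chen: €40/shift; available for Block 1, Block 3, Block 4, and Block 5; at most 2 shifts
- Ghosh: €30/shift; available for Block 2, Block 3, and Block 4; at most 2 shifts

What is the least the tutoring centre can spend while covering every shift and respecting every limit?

Block 1 can only be covered by Yoon and Chen, so that assignment is forced.
Picking the cheapest available tutor for each shift independently would cost €255, but that ignores the shift limits.
An optimal schedule: Block 1→Chen+Yoon, Block 2→Ghosh, Block 3→Ghosh, Block 4→Chen+Yoon, Block 5→Yoon.
Total: 40 + 45 + 30 + 30 + 40 + 45 + 45 = €275.

€275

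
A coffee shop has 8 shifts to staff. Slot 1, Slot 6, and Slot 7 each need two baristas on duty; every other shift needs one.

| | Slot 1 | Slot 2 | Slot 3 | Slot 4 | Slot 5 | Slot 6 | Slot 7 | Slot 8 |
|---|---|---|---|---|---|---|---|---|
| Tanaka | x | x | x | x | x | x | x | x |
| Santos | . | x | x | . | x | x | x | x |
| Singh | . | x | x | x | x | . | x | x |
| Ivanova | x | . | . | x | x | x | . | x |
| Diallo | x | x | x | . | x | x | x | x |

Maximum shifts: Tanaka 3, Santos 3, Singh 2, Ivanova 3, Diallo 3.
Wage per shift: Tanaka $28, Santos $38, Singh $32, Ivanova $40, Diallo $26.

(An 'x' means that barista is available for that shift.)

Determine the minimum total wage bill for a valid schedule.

Picking the cheapest available barista for each shift independently would cost $294, but that ignores the shift limits.
An optimal schedule: Slot 1→Diallo+Tanaka, Slot 2→Diallo, Slot 3→Diallo, Slot 4→Tanaka, Slot 5→Singh, Slot 6→Tanaka+Santos, Slot 7→Singh+Santos, Slot 8→Santos.
Total: 26 + 28 + 26 + 26 + 28 + 32 + 28 + 38 + 32 + 38 + 38 = $340.

$340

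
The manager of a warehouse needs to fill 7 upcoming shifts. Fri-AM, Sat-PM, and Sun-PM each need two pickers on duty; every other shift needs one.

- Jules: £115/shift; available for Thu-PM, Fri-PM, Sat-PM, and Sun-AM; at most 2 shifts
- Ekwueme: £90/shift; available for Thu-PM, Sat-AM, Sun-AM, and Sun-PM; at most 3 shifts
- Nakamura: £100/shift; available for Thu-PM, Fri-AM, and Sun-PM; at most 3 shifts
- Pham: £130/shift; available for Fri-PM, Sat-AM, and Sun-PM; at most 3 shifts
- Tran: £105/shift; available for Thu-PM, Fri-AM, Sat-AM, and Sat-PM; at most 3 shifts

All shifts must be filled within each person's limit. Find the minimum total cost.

£1010

Fri-AM can only be covered by Nakamura and Tran, so that assignment is forced.
Sat-PM can only be covered by Jules and Tran, so that assignment is forced.
Picking the cheapest available picker for each shift independently would cost £1000, but that ignores the shift limits.
An optimal schedule: Thu-PM→Nakamura, Fri-AM→Nakamura+Tran, Fri-PM→Jules, Sat-AM→Ekwueme, Sat-PM→Jules+Tran, Sun-AM→Ekwueme, Sun-PM→Ekwueme+Nakamura.
Total: 100 + 100 + 105 + 115 + 90 + 115 + 105 + 90 + 90 + 100 = £1010.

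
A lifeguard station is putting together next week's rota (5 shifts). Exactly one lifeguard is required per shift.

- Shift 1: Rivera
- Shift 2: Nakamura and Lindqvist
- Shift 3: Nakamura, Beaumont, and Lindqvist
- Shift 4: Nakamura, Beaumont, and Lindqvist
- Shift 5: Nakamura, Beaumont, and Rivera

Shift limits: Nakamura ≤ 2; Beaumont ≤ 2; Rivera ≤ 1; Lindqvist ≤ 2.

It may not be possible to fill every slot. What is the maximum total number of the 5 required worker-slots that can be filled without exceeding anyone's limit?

5

Total capacity across all lifeguards is 2+2+1+2 = 7, and 5 slots are needed, so at most 5 can be filled.
An assignment achieving 5: Shift 1→Rivera, Shift 2→Nakamura, Shift 3→Nakamura, Shift 4→Beaumont, Shift 5→Beaumont.
Loads: Nakamura 2/2, Beaumont 2/2, Rivera 1/1, Lindqvist 0/2.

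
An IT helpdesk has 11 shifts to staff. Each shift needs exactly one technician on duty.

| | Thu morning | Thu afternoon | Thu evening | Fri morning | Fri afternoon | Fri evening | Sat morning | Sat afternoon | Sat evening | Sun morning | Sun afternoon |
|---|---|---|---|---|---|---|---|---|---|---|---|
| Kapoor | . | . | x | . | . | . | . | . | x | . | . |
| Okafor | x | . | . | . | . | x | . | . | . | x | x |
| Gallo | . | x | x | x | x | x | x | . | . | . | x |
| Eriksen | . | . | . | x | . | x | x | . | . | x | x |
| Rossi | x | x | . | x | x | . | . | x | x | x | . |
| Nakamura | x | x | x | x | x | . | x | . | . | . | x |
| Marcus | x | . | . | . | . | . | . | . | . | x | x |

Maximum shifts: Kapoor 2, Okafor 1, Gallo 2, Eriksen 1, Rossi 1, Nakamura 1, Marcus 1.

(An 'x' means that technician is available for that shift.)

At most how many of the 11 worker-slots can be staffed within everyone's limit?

Total capacity across all technicians is 2+1+2+1+1+1+1 = 9, and 11 slots are needed, so at most 9 can be filled.
An assignment achieving 9: Thu morning→Nakamura, Thu afternoon→Gallo, Thu evening→Kapoor, Fri afternoon→Gallo, Fri evening→Okafor, Sat morning→Eriksen, Sat afternoon→Rossi, Sat evening→Kapoor, Sun morning→Marcus.
Loads: Kapoor 2/2, Okafor 1/1, Gallo 2/2, Eriksen 1/1, Rossi 1/1, Nakamura 1/1, Marcus 1/1.

9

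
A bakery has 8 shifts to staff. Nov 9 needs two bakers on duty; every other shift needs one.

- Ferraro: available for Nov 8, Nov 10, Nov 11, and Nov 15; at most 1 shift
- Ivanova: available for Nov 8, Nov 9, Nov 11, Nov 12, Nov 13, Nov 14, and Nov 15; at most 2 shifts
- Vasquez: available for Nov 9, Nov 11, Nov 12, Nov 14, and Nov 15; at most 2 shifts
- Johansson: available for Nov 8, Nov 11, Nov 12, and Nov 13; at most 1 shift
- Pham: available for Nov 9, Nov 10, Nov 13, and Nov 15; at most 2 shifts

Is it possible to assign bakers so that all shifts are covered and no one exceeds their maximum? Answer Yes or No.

Total capacity is 1+2+2+1+2 = 8 but 9 worker-slots are needed — infeasible.

No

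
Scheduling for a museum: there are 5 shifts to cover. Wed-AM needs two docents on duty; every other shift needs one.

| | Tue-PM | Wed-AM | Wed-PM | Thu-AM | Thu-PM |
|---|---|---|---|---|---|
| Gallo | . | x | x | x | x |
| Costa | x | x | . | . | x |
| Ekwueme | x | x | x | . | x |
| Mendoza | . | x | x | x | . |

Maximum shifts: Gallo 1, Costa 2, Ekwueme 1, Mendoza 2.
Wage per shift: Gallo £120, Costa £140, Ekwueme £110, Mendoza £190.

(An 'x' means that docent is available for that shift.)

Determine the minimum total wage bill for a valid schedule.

£890

Picking the cheapest available docent for each shift independently would cost £680, but that ignores the shift limits.
An optimal schedule: Tue-PM→Costa, Wed-AM→Ekwueme+Mendoza, Wed-PM→Mendoza, Thu-AM→Gallo, Thu-PM→Costa.
Total: 140 + 110 + 190 + 190 + 120 + 140 = £890.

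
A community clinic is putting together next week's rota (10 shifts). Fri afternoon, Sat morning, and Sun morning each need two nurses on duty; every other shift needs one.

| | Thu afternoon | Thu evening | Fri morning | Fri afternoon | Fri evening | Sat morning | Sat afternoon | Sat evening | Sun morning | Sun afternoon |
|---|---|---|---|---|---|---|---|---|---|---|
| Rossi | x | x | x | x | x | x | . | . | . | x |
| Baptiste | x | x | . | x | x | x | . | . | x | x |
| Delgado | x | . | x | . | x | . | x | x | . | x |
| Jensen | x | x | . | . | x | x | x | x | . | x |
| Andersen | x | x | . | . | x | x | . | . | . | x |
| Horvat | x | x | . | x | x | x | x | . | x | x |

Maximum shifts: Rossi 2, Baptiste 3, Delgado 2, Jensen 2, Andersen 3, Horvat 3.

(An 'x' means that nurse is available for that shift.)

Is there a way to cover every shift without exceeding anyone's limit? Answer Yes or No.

Yes

Sun morning can only be covered by Baptiste and Horvat, so that assignment is forced.
One valid schedule: Thu afternoon→Jensen, Thu evening→Baptiste, Fri morning→Rossi, Fri afternoon→Rossi+Baptiste, Fri evening→Jensen, Sat morning→Andersen+Horvat, Sat afternoon→Delgado, Sat evening→Delgado, Sun morning→Baptiste+Horvat, Sun afternoon→Andersen.
Loads: Rossi 2/2, Baptiste 3/3, Delgado 2/2, Jensen 2/2, Andersen 2/3, Horvat 2/3 — all within limits.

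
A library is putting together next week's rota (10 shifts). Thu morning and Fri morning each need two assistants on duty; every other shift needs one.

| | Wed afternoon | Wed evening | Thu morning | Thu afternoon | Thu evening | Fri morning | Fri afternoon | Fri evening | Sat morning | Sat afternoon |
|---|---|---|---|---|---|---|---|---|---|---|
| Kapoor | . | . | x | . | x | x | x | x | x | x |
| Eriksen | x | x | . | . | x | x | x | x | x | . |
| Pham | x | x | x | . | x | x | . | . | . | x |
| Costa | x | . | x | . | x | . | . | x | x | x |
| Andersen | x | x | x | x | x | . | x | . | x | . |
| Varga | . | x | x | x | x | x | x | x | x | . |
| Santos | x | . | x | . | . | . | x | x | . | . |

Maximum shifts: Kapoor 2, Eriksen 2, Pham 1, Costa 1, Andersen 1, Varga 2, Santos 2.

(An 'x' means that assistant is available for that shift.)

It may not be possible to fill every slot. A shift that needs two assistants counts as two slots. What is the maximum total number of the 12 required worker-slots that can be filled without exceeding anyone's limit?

11

Total capacity across all assistants is 2+2+1+1+1+2+2 = 11, and 12 slots are needed, so at most 11 can be filled.
An assignment achieving 11: Wed afternoon→Pham, Wed evening→Eriksen, Thu morning→Varga+Santos, Thu afternoon→Andersen, Fri morning→Kapoor+Eriksen, Fri afternoon→Varga, Fri evening→Santos, Sat morning→Costa, Sat afternoon→Kapoor.
Loads: Kapoor 2/2, Eriksen 2/2, Pham 1/1, Costa 1/1, Andersen 1/1, Varga 2/2, Santos 2/2.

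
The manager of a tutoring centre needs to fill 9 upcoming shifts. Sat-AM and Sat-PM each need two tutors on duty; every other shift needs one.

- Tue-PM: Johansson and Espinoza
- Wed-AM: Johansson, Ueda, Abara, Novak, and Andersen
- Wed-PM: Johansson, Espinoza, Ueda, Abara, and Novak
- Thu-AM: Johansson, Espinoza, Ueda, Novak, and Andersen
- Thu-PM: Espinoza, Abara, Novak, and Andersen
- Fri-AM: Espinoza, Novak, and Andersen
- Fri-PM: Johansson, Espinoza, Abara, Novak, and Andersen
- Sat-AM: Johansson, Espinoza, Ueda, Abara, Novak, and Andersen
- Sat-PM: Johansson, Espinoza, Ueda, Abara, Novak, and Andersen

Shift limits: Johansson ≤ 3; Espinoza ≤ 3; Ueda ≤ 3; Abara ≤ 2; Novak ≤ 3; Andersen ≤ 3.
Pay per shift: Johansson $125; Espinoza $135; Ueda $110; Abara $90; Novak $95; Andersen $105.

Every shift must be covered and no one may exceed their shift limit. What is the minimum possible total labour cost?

Picking the cheapest available tutor for each shift independently would cost $1045, but that ignores the shift limits.
An optimal schedule: Tue-PM→Johansson, Wed-AM→Abara, Wed-PM→Novak, Thu-AM→Novak, Thu-PM→Abara, Fri-AM→Novak, Fri-PM→Andersen, Sat-AM→Andersen+Ueda, Sat-PM→Andersen+Ueda.
Total: 125 + 90 + 95 + 95 + 90 + 95 + 105 + 105 + 110 + 105 + 110 = $1125.

$1125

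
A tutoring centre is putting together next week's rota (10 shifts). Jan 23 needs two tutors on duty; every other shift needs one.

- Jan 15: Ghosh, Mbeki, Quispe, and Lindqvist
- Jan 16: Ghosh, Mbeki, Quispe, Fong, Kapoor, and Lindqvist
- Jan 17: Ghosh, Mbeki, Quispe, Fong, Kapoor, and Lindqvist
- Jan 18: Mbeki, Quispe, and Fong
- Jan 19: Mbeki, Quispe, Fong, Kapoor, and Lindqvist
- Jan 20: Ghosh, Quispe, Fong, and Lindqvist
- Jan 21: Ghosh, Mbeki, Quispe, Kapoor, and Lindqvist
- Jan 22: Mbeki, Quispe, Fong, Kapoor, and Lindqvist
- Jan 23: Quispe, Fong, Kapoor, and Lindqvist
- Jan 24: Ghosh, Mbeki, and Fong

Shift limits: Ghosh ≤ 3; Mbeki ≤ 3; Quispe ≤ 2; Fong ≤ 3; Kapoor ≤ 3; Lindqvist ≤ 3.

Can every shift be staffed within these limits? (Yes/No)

Yes

One valid schedule: Jan 15→Ghosh, Jan 16→Quispe, Jan 17→Fong, Jan 18→Mbeki, Jan 19→Mbeki, Jan 20→Ghosh, Jan 21→Mbeki, Jan 22→Quispe, Jan 23→Fong+Kapoor, Jan 24→Ghosh.
Loads: Ghosh 3/3, Mbeki 3/3, Quispe 2/2, Fong 2/3, Kapoor 1/3, Lindqvist 0/3 — all within limits.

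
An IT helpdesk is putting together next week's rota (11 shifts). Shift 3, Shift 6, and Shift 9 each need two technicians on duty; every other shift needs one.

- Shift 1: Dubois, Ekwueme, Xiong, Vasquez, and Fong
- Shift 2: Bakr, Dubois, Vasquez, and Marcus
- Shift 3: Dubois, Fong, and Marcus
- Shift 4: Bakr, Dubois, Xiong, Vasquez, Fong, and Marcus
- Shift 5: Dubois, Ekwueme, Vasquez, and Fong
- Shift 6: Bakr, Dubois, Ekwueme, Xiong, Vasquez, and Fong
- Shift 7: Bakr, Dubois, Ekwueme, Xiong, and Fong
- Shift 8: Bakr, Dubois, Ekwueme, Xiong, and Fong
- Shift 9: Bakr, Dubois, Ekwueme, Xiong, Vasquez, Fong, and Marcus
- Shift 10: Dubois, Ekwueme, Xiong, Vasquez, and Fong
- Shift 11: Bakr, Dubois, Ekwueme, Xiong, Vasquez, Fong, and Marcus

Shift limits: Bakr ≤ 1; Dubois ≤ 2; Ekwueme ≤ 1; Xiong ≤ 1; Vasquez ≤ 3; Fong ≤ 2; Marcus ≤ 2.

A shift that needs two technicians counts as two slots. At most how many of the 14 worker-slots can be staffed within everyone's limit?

12

Total capacity across all technicians is 1+2+1+1+3+2+2 = 12, and 14 slots are needed, so at most 12 can be filled.
An assignment achieving 12: Shift 1→Ekwueme, Shift 2→Bakr, Shift 3→Dubois+Fong, Shift 4→Vasquez, Shift 5→Dubois, Shift 6→Vasquez, Shift 7→Xiong, Shift 8→Fong, Shift 9→Marcus, Shift 10→Vasquez, Shift 11→Marcus.
Loads: Bakr 1/1, Dubois 2/2, Ekwueme 1/1, Xiong 1/1, Vasquez 3/3, Fong 2/2, Marcus 2/2.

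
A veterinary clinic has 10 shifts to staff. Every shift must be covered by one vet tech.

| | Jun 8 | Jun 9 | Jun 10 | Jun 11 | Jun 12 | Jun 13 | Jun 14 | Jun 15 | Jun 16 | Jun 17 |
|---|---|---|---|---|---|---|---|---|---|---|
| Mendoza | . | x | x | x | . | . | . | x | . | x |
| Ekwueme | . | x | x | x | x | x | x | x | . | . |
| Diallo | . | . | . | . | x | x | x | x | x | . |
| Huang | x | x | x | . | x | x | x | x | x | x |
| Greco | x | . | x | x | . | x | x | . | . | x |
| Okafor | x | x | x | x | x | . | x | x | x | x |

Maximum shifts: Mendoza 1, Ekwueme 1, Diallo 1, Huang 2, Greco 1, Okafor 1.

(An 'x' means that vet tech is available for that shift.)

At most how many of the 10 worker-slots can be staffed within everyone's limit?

Total capacity across all vet techs is 1+1+1+2+1+1 = 7, and 10 slots are needed, so at most 7 can be filled.
An assignment achieving 7: Jun 8→Huang, Jun 9→Mendoza, Jun 11→Ekwueme, Jun 12→Huang, Jun 13→Greco, Jun 16→Diallo, Jun 17→Okafor.
Loads: Mendoza 1/1, Ekwueme 1/1, Diallo 1/1, Huang 2/2, Greco 1/1, Okafor 1/1.

7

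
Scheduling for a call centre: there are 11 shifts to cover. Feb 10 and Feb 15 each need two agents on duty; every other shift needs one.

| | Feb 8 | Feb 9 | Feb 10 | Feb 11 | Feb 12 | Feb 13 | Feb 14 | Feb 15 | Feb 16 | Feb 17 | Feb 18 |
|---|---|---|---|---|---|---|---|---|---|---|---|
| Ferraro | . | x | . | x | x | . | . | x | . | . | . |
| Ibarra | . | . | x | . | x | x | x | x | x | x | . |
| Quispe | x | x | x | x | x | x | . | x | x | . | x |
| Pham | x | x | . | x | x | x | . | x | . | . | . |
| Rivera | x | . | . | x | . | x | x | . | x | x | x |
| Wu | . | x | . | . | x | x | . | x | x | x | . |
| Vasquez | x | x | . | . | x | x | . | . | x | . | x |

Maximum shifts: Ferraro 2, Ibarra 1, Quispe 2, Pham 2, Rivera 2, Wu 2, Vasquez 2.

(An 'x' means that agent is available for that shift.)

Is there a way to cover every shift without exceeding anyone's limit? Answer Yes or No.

Yes

Feb 10 can only be covered by Ibarra and Quispe, so that assignment is forced.
One valid schedule: Feb 8→Pham, Feb 9→Ferraro, Feb 10→Ibarra+Quispe, Feb 11→Ferraro, Feb 12→Vasquez, Feb 13→Vasquez, Feb 14→Rivera, Feb 15→Pham+Wu, Feb 16→Wu, Feb 17→Rivera, Feb 18→Quispe.
Loads: Ferraro 2/2, Ibarra 1/1, Quispe 2/2, Pham 2/2, Rivera 2/2, Wu 2/2, Vasquez 2/2 — all within limits.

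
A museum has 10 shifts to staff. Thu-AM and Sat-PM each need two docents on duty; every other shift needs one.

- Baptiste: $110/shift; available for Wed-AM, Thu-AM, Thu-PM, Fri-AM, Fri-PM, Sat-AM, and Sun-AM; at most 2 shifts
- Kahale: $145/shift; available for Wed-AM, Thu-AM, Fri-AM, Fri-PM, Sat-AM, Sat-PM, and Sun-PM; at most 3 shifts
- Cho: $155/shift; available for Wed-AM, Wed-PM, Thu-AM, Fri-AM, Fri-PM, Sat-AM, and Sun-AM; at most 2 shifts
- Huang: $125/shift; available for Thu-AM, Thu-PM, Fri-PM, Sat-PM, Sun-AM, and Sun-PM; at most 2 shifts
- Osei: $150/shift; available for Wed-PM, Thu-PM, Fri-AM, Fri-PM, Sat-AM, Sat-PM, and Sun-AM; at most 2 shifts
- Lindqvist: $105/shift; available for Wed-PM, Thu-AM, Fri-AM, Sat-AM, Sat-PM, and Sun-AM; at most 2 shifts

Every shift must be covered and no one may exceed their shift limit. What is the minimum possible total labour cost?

Picking the cheapest available docent for each shift independently would cost $1320, but that ignores the shift limits.
An optimal schedule: Wed-AM→Baptiste, Wed-PM→Lindqvist, Thu-AM→Kahale+Cho, Thu-PM→Baptiste, Fri-AM→Lindqvist, Fri-PM→Huang, Sat-AM→Kahale, Sat-PM→Kahale+Osei, Sun-AM→Osei, Sun-PM→Huang.
Total: 110 + 105 + 145 + 155 + 110 + 105 + 125 + 145 + 145 + 150 + 150 + 125 = $1570.

$1570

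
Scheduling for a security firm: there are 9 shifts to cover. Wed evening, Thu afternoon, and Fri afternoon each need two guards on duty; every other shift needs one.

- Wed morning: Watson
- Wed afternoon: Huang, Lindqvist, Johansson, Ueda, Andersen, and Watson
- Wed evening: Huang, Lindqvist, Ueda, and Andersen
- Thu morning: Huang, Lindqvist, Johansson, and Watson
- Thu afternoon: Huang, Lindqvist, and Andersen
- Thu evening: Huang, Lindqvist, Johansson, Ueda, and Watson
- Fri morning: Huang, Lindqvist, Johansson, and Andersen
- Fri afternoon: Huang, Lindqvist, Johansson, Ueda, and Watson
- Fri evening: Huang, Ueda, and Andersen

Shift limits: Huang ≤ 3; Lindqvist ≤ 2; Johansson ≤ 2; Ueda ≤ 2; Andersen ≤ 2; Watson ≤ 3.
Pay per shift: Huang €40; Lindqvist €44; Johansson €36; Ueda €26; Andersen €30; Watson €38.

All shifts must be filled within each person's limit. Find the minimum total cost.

€418

Wed morning can only be covered by Watson, so that assignment is forced.
Picking the cheapest available guard for each shift independently would cost €370, but that ignores the shift limits.
An optimal schedule: Wed morning→Watson, Wed afternoon→Watson, Wed evening→Ueda+Huang, Thu morning→Johansson, Thu afternoon→Andersen+Huang, Thu evening→Johansson, Fri morning→Andersen, Fri afternoon→Watson+Huang, Fri evening→Ueda.
Total: 38 + 38 + 26 + 40 + 36 + 30 + 40 + 36 + 30 + 38 + 40 + 26 = €418.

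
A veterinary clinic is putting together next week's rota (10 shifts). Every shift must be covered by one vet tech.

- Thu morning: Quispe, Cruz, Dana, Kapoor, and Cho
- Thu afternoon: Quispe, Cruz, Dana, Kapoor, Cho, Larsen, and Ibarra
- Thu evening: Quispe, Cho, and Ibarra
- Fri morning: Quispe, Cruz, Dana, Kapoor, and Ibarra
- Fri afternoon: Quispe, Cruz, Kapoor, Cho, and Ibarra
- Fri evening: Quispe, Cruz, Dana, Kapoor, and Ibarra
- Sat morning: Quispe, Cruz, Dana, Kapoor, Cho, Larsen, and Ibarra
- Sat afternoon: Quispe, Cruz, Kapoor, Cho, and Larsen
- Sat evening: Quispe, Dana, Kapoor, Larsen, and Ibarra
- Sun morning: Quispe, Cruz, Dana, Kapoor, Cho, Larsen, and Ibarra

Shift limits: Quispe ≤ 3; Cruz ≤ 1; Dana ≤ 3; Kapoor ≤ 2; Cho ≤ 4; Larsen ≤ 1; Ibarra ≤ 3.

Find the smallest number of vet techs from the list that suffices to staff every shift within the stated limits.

3

10 slots to fill and no one can take more than 4, so at least ⌈10/4⌉ = 3 vet techs are needed.
Quispe, Dana, and Cho alone can cover everything: Thu morning→Dana, Thu afternoon→Cho, Thu evening→Quispe, Fri morning→Quispe, Fri afternoon→Quispe, Fri evening→Dana, Sat morning→Cho, Sat afternoon→Cho, Sat evening→Dana, Sun morning→Cho.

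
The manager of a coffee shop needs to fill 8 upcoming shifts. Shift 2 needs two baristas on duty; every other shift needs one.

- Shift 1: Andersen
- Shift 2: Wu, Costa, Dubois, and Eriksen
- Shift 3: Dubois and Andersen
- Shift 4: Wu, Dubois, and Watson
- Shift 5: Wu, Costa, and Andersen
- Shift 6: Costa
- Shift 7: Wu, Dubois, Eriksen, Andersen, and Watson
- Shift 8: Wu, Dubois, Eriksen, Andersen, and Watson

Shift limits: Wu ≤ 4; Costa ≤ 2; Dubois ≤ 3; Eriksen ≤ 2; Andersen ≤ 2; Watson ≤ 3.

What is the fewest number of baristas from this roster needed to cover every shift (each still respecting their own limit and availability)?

4

9 slots to fill and no one can take more than 4, so at least ⌈9/4⌉ = 3 baristas are needed.
No set of 3 baristas can cover every shift (each such set leaves at least one shift with no one available or exceeds a cap).
Wu, Costa, Dubois, and Andersen alone can cover everything: Shift 1→Andersen, Shift 2→Wu+Costa, Shift 3→Dubois, Shift 4→Wu, Shift 5→Wu, Shift 6→Costa, Shift 7→Wu, Shift 8→Dubois.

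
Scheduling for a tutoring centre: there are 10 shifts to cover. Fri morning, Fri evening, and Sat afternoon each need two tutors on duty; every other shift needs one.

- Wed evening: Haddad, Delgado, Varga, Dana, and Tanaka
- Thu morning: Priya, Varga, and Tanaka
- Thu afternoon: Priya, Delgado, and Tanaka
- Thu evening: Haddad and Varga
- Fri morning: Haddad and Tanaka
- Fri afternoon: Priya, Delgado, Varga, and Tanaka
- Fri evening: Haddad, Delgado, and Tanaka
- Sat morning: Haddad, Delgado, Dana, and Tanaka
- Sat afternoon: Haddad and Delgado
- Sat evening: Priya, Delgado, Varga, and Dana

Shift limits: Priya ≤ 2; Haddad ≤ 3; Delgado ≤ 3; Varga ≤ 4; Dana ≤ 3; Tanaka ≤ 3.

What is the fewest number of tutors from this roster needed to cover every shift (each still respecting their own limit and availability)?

13 slots to fill and no one can take more than 4, so at least ⌈13/4⌉ = 4 tutors are needed.
Haddad, Delgado, Varga, and Tanaka alone can cover everything: Wed evening→Varga, Thu morning→Varga, Thu afternoon→Delgado, Thu evening→Haddad, Fri morning→Haddad+Tanaka, Fri afternoon→Varga, Fri evening→Delgado+Tanaka, Sat morning→Tanaka, Sat afternoon→Haddad+Delgado, Sat evening→Varga.

4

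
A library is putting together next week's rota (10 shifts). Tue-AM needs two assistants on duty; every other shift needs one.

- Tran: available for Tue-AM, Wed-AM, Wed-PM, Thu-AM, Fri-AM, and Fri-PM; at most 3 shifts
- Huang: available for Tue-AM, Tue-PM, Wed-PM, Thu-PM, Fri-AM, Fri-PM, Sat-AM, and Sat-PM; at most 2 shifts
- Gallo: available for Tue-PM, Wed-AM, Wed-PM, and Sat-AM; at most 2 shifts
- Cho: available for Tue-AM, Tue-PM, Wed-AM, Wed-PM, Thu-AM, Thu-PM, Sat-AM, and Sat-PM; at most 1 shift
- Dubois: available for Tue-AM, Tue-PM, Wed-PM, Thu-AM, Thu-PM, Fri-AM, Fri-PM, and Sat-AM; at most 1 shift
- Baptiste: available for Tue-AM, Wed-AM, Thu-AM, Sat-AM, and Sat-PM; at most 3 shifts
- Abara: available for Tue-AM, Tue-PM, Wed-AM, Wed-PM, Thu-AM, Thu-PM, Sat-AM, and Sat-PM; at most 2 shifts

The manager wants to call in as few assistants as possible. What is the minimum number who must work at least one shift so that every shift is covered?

5

11 slots to fill and no one can take more than 3, so at least ⌈11/3⌉ = 4 assistants are needed.
Any 4 assistants together have capacity at most 3+3+2+2 = 10 < 11 slots, so 4 can never suffice.
Tran, Huang, Gallo, Cho, and Baptiste alone can cover everything: Tue-AM→Cho+Baptiste, Tue-PM→Huang, Wed-AM→Gallo, Wed-PM→Gallo, Thu-AM→Tran, Thu-PM→Huang, Fri-AM→Tran, Fri-PM→Tran, Sat-AM→Baptiste, Sat-PM→Baptiste.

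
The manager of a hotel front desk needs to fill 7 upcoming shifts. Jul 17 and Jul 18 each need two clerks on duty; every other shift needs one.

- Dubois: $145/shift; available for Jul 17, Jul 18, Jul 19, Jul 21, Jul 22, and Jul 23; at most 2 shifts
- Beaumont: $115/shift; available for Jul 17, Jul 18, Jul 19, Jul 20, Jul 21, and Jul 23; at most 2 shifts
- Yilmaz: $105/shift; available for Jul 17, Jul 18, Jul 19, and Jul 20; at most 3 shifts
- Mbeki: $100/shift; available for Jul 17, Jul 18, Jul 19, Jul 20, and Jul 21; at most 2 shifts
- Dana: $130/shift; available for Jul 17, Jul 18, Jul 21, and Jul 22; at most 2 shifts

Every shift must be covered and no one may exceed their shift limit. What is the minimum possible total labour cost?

Picking the cheapest available clerk for each shift independently would cost $955, but that ignores the shift limits.
An optimal schedule: Jul 17→Yilmaz+Beaumont, Jul 18→Yilmaz+Dana, Jul 19→Yilmaz, Jul 20→Mbeki, Jul 21→Mbeki, Jul 22→Dana, Jul 23→Beaumont.
Total: 105 + 115 + 105 + 130 + 105 + 100 + 100 + 130 + 115 = $1005.

$1005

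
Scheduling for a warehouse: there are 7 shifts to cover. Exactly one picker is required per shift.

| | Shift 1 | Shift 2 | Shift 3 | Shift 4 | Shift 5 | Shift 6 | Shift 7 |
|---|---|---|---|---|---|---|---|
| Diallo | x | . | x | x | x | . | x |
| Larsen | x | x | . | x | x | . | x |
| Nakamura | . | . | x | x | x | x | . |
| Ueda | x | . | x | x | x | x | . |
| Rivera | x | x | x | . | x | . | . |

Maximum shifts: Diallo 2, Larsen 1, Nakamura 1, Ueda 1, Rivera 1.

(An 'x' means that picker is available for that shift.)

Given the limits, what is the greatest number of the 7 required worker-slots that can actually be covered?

Total capacity across all pickers is 2+1+1+1+1 = 6, and 7 slots are needed, so at most 6 can be filled.
An assignment achieving 6: Shift 1→Diallo, Shift 2→Larsen, Shift 3→Ueda, Shift 5→Rivera, Shift 6→Nakamura, Shift 7→Diallo.
Loads: Diallo 2/2, Larsen 1/1, Nakamura 1/1, Ueda 1/1, Rivera 1/1.

6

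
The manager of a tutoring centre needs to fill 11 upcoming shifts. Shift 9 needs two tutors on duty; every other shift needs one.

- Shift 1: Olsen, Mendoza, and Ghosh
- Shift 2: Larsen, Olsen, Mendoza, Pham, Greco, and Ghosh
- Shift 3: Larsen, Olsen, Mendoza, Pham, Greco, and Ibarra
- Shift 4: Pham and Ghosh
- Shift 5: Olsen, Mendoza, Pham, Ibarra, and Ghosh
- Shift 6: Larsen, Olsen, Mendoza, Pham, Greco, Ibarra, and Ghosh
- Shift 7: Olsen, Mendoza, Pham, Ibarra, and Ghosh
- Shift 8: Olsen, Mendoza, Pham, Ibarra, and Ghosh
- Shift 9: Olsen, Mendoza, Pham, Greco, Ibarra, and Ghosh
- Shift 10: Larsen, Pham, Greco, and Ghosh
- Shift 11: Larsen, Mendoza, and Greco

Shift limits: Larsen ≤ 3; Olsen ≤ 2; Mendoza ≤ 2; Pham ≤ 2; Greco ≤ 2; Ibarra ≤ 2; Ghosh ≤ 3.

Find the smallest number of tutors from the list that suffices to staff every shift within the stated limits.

12 slots to fill and no one can take more than 3, so at least ⌈12/3⌉ = 4 tutors are needed.
Any 4 tutors together have capacity at most 3+3+2+2 = 10 < 12 slots, so 4 can never suffice.
Larsen, Olsen, Mendoza, Pham, and Ghosh alone can cover everything: Shift 1→Olsen, Shift 2→Ghosh, Shift 3→Larsen, Shift 4→Pham, Shift 5→Olsen, Shift 6→Ghosh, Shift 7→Mendoza, Shift 8→Mendoza, Shift 9→Pham+Ghosh, Shift 10→Larsen, Shift 11→Larsen.

5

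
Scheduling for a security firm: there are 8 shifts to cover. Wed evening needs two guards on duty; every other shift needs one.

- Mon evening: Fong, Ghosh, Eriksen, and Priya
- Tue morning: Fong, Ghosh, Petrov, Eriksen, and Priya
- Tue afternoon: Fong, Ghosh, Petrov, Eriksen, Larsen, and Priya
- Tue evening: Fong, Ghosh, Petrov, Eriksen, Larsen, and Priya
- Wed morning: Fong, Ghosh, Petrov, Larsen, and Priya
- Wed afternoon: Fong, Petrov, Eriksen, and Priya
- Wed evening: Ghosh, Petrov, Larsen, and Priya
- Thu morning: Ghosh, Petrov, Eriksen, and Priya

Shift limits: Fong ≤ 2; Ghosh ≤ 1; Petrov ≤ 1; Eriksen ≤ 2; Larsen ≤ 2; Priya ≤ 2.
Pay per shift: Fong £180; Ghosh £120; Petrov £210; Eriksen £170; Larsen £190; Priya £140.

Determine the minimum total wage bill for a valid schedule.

£1480

Picking the cheapest available guard for each shift independently would cost £1120, but that ignores the shift limits.
An optimal schedule: Mon evening→Ghosh, Tue morning→Eriksen, Tue afternoon→Fong, Tue evening→Larsen, Wed morning→Fong, Wed afternoon→Priya, Wed evening→Priya+Larsen, Thu morning→Eriksen.
Total: 120 + 170 + 180 + 190 + 180 + 140 + 140 + 190 + 170 = £1480.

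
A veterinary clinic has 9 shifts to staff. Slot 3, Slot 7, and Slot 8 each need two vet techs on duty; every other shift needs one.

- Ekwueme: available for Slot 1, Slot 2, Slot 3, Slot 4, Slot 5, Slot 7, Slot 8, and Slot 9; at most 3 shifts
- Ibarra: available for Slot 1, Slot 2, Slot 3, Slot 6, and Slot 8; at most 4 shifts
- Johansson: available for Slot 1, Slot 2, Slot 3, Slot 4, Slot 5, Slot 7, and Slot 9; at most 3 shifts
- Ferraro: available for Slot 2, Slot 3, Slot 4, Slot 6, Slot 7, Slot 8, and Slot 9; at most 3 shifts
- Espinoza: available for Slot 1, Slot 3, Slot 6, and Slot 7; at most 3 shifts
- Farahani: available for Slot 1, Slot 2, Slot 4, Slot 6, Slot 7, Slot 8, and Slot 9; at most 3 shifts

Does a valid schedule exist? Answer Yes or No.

Yes

One valid schedule: Slot 1→Ibarra, Slot 2→Ibarra, Slot 3→Johansson+Ferraro, Slot 4→Ekwueme, Slot 5→Ekwueme, Slot 6→Ibarra, Slot 7→Johansson+Ferraro, Slot 8→Ibarra+Ferraro, Slot 9→Ekwueme.
Loads: Ekwueme 3/3, Ibarra 4/4, Johansson 2/3, Ferraro 3/3, Espinoza 0/3, Farahani 0/3 — all within limits.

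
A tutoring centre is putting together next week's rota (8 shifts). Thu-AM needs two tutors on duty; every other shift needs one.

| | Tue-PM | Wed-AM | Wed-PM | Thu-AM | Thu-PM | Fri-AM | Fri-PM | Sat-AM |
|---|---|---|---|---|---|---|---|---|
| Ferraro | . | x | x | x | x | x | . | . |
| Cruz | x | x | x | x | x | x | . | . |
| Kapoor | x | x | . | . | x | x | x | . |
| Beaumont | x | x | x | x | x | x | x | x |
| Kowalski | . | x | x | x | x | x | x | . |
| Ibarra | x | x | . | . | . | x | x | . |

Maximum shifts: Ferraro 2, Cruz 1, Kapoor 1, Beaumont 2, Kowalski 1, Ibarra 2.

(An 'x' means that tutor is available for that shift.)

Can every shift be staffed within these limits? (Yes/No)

Sat-AM can only be covered by Beaumont, so that assignment is forced.
One valid schedule: Tue-PM→Cruz, Wed-AM→Ibarra, Wed-PM→Ferraro, Thu-AM→Beaumont+Kowalski, Thu-PM→Ferraro, Fri-AM→Ibarra, Fri-PM→Kapoor, Sat-AM→Beaumont.
Loads: Ferraro 2/2, Cruz 1/1, Kapoor 1/1, Beaumont 2/2, Kowalski 1/1, Ibarra 2/2 — all within limits.

Yes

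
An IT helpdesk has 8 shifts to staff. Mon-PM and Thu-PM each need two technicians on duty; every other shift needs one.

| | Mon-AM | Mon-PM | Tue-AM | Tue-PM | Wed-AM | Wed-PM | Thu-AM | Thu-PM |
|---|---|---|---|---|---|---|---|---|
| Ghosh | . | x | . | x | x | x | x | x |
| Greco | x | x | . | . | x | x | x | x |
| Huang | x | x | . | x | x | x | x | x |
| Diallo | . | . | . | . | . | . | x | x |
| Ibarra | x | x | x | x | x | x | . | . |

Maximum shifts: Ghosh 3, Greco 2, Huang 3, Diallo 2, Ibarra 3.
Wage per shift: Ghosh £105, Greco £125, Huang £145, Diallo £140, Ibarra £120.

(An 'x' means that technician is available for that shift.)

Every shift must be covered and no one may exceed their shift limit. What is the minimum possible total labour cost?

£1205

Tue-AM can only be covered by Ibarra, so that assignment is forced.
Picking the cheapest available technician for each shift independently would cost £1115, but that ignores the shift limits.
An optimal schedule: Mon-AM→Ibarra, Mon-PM→Ibarra+Greco, Tue-AM→Ibarra, Tue-PM→Ghosh, Wed-AM→Ghosh, Wed-PM→Ghosh, Thu-AM→Diallo, Thu-PM→Greco+Diallo.
Total: 120 + 120 + 125 + 120 + 105 + 105 + 105 + 140 + 125 + 140 = £1205.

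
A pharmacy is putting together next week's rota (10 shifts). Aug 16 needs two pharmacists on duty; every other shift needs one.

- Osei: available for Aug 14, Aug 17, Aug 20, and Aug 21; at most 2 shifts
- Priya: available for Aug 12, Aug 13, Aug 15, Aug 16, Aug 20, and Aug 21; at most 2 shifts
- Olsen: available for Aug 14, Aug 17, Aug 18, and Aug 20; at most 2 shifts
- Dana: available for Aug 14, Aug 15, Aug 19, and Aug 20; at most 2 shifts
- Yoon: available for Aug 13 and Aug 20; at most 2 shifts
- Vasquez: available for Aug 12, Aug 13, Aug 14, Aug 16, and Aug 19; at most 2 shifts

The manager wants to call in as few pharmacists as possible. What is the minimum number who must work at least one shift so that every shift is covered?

11 slots to fill and no one can take more than 2, so at least ⌈11/2⌉ = 6 pharmacists are needed.
Osei, Priya, Olsen, Dana, Yoon, and Vasquez alone can cover everything: Aug 12→Priya, Aug 13→Yoon, Aug 14→Olsen, Aug 15→Dana, Aug 16→Priya+Vasquez, Aug 17→Osei, Aug 18→Olsen, Aug 19→Dana, Aug 20→Yoon, Aug 21→Osei.

6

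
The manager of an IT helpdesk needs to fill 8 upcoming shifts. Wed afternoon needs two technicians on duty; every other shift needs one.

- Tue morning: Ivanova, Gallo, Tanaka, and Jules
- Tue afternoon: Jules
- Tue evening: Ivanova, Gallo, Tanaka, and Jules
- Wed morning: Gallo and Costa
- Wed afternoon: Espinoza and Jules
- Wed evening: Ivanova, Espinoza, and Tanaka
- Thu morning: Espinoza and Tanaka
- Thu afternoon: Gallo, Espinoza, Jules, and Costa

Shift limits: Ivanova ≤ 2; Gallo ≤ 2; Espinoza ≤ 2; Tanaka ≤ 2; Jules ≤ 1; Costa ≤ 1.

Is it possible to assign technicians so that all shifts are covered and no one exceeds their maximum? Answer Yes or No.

No

Total capacity is 10 and 9 slots are needed, so capacity alone doesn't rule it out.
Shifts {Tue afternoon, Wed afternoon} need 3 worker-slots in total, but the technicians available for any of those shifts (Espinoza and Jules) can supply at most 2 among them. So no valid schedule exists.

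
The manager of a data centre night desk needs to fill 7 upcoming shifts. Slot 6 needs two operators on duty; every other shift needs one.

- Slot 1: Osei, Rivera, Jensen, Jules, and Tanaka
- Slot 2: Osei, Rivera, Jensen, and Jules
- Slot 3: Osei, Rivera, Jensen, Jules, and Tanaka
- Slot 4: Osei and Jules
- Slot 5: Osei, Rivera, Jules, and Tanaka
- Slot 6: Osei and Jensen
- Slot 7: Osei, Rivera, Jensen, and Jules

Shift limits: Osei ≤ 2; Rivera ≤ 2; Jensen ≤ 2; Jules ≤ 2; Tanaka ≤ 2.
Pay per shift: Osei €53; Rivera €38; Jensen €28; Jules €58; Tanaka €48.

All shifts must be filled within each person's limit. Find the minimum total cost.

€334

Slot 6 can only be covered by Osei and Jensen, so that assignment is forced.
Picking the cheapest available operator for each shift independently would cost €284, but that ignores the shift limits.
An optimal schedule: Slot 1→Tanaka, Slot 2→Jensen, Slot 3→Tanaka, Slot 4→Osei, Slot 5→Rivera, Slot 6→Jensen+Osei, Slot 7→Rivera.
Total: 48 + 28 + 48 + 53 + 38 + 28 + 53 + 38 = €334.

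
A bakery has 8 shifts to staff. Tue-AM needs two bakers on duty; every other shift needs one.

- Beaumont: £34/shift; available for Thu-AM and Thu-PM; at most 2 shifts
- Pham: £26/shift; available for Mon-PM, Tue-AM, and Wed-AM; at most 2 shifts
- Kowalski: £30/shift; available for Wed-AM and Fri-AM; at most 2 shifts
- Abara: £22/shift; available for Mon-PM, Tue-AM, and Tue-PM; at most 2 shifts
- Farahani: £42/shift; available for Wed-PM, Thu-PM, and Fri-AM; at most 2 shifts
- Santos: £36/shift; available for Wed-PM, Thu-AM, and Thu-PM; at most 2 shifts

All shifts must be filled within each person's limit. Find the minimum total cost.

£260

Tue-AM can only be covered by Pham and Abara, so that assignment is forced.
Tue-PM can only be covered by Abara, so that assignment is forced.
Picking the cheapest available baker for each shift independently would cost £252, but that ignores the shift limits.
An optimal schedule: Mon-PM→Pham, Tue-AM→Abara+Pham, Tue-PM→Abara, Wed-AM→Kowalski, Wed-PM→Santos, Thu-AM→Beaumont, Thu-PM→Beaumont, Fri-AM→Kowalski.
Total: 26 + 22 + 26 + 22 + 30 + 36 + 34 + 34 + 30 = £260.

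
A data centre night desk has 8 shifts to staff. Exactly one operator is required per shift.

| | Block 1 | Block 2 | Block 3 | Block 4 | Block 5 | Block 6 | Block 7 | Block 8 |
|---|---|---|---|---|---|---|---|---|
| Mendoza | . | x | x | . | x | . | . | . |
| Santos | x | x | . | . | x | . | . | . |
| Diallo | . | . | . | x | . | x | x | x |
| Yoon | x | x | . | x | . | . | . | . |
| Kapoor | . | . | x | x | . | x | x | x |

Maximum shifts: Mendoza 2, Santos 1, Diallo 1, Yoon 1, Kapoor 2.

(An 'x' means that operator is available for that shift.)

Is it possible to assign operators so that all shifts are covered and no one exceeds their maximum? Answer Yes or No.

No

Total capacity is 2+1+1+1+2 = 7 but 8 worker-slots are needed — infeasible.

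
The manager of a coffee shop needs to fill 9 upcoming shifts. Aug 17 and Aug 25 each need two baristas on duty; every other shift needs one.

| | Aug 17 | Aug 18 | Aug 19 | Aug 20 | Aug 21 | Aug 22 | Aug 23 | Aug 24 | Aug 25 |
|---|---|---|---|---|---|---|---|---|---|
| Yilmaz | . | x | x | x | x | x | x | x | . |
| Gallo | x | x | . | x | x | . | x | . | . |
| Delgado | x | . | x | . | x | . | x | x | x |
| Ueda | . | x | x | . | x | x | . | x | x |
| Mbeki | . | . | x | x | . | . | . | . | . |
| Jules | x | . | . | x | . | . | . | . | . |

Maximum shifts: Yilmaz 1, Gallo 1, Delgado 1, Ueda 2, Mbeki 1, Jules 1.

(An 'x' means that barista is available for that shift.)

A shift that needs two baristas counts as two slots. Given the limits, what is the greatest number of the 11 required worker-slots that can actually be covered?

Total capacity across all baristas is 1+1+1+2+1+1 = 7, and 11 slots are needed, so at most 7 can be filled.
An assignment achieving 7: Aug 17→Gallo+Jules, Aug 18→Ueda, Aug 19→Mbeki, Aug 22→Yilmaz, Aug 25→Delgado+Ueda.
Loads: Yilmaz 1/1, Gallo 1/1, Delgado 1/1, Ueda 2/2, Mbeki 1/1, Jules 1/1.

7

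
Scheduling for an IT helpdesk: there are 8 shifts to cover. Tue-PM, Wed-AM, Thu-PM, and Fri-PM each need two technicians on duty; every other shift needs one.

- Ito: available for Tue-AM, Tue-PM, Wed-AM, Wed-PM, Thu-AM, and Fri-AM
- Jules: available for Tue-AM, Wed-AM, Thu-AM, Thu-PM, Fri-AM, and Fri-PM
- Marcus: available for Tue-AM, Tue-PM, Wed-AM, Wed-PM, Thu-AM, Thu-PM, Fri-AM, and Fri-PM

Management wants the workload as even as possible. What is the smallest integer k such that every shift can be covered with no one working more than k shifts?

4

With 3 technicians and 12 worker-slots to fill, someone must work at least ⌈12/3⌉ = 4 shifts, so k ≥ 4.
k = 4 works: Tue-AM→Ito, Tue-PM→Ito+Marcus, Wed-AM→Ito+Jules, Wed-PM→Ito, Thu-AM→Jules, Thu-PM→Jules+Marcus, Fri-AM→Marcus, Fri-PM→Jules+Marcus.
Loads: Ito 4, Jules 4, Marcus 4 — all ≤ 4.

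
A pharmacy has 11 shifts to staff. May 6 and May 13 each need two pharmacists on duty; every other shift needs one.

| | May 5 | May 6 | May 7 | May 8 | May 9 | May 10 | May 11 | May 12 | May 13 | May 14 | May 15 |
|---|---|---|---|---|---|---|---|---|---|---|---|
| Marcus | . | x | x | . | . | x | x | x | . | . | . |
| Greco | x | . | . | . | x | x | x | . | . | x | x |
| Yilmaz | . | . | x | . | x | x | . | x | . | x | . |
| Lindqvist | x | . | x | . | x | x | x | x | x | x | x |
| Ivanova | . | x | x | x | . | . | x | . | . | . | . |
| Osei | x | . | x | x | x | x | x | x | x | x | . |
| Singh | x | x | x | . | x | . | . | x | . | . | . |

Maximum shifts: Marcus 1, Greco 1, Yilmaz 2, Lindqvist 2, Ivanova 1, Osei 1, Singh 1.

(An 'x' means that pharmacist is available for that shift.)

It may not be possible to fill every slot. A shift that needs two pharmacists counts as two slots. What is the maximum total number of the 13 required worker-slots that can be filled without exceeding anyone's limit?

9

Total capacity across all pharmacists is 1+1+2+2+1+1+1 = 9, and 13 slots are needed, so at most 9 can be filled.
An assignment achieving 9: May 5→Lindqvist, May 6→Marcus+Singh, May 8→Ivanova, May 9→Yilmaz, May 13→Lindqvist+Osei, May 14→Yilmaz, May 15→Greco.
Loads: Marcus 1/1, Greco 1/1, Yilmaz 2/2, Lindqvist 2/2, Ivanova 1/1, Osei 1/1, Singh 1/1.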